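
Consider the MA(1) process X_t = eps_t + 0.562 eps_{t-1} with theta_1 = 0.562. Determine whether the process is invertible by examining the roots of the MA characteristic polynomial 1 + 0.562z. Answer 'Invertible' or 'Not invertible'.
\text{Invertible}

The MA(q) characteristic polynomial is P(z) = 1 + 0.562z.
Invertibility requires all roots to lie outside the unit circle, i.e. |z| > 1 for every root.
This is linear in z: 1 + (0.562) z = 0  =>  z = -1/(0.562) = -1.779359,  |z| = 1.779359.
Moduli of all roots: 1.7794.
All moduli strictly greater than 1? Yes.
Verdict: Invertible.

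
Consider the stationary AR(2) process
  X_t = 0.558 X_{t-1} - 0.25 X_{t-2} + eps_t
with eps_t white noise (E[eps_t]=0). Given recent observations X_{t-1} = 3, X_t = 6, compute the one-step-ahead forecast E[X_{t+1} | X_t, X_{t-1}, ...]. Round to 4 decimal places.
E[X_{t+1} \mid \mathcal F_t] = 2.5980

For an AR(p) model X_t = c + sum_i phi_i X_{t-i} + eps_t, the
one-step-ahead conditional mean is
  E[X_{t+1} | X_t, ...] = c + sum_i phi_i X_{t+1-i}.
Substitute known values:
  E[X_{t+1} | ...] = (0.558) * (6) + (-0.25) * (3)
                   = 2.5980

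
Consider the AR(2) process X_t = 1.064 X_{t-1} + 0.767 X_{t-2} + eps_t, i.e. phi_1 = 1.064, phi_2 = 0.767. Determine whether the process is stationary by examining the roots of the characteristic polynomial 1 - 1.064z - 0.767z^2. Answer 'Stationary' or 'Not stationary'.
\text{Not stationary}

The AR(p) characteristic polynomial is P(z) = 1 - 1.064z - 0.767z^2.
Stationarity requires all roots to lie outside the unit circle, i.e. |z| > 1 for every root.
Set 1 + (-1.064) z + (-0.767) z^2 = 0, i.e. a z^2 + b z + c = 0 with a = -0.767, b = -1.064, c = 1.
Discriminant D = b^2 - 4ac = (-1.064)^2 - 4*(-0.767)*1 = 1.132096 - (-3.068) = 4.200096.
D >= 0, so the roots are real: z = (-b +/- sqrt(D)) / (2a) = (1.064 +/- 2.049414) / (-1.534).
  z_1 = (1.064 + 2.049414) / (-1.534) = -2.0296,   |z_1| = 2.0296.
  z_2 = (1.064 - 2.049414) / (-1.534) = 0.6424,   |z_2| = 0.6424.
Moduli of all roots: 2.0296, 0.6424.
All moduli strictly greater than 1? No.
Verdict: Not stationary.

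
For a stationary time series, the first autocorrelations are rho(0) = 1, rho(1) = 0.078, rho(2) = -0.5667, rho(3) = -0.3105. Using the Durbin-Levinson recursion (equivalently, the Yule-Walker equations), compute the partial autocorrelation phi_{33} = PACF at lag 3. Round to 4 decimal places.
\phi_{33} = -0.2951

The PACF at lag k is phi_{kk}, the last component of the solution
to the Yule-Walker system G_k phi = r_k where
  (G_k)_{ij} = rho(|i - j|), (r_k)_i = rho(i), i,j = 1..k.
Equivalently, Durbin-Levinson gives phi_{kk} iteratively:
  phi_{11} = rho(1)
  phi_{kk} = [rho(k) - sum_{j=1..k-1} phi_{k-1,j} rho(k-j)]
            / [1 - sum_{j=1..k-1} phi_{k-1,j} rho(j)],
  phi_{k,j} = phi_{k-1,j} - phi_{kk} phi_{k-1,k-j},  j = 1..k-1.
Step k = 1:
  phi_11 = rho(1) = 0.078.
Step k = 2:
  phi_22 = [rho(2) - phi_11 rho(1)] / [1 - phi_11 rho(1)] = [-0.5667 - (0.078)(0.078)] / [1 - (0.078)(0.078)]
         = -0.572784 / 0.993916 = -0.57629.
  Update: phi_21 = phi_11 - phi_22 phi_11 = 0.078 - (-0.57629)(0.078) = 0.122951.
Step k = 3:
  phi_33 = [rho(3) - phi_21 rho(2) - phi_22 rho(1)] / [1 - phi_21 rho(1) - phi_22 rho(2)]
    numerator   = -0.3105 - (0.122951)(-0.5667) - (-0.57629)(0.078) = -0.19587325
    denominator = 1 - (0.122951)(0.078) - (-0.57629)(-0.5667) = 0.66382622
  phi_33 = -0.19587325 / 0.66382622 = -0.2951.
Therefore phi_{33} = -0.2951.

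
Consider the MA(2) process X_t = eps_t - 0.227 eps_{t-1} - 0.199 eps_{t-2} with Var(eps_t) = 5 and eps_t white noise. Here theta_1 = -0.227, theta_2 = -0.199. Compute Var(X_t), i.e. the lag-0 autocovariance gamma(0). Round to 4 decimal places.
\gamma(0) = 5.4557

For an MA(q) process X_t = eps_t + sum_i theta_i eps_{t-i} with
Var(eps_t) = sigma^2, the variance is
  gamma(0) = sigma^2 * (1 + sum_i theta_i^2).
  sum_i theta_i^2 = (-0.227)^2 + (-0.199)^2 = 0.051529 + 0.039601 = 0.09113.
  gamma(0) = 5 * (1 + 0.09113) = 5 * 1.09113 = 5.45565, which rounds to 5.4557.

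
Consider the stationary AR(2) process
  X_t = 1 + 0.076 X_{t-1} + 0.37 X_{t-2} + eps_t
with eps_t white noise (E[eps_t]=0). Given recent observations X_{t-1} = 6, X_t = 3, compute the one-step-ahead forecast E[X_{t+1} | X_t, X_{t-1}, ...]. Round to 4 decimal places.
E[X_{t+1} \mid \mathcal F_t] = 3.4480

For an AR(p) model X_t = c + sum_i phi_i X_{t-i} + eps_t, the
one-step-ahead conditional mean is
  E[X_{t+1} | X_t, ...] = c + sum_i phi_i X_{t+1-i}.
Substitute known values:
  E[X_{t+1} | ...] = 1 + (0.076) * (3) + (0.37) * (6)
                   = 3.4480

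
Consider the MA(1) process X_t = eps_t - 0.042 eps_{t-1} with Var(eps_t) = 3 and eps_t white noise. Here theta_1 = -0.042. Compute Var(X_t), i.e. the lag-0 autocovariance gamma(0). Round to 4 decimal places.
\gamma(0) = 3.0053

For an MA(q) process X_t = eps_t + sum_i theta_i eps_{t-i} with
Var(eps_t) = sigma^2, the variance is
  gamma(0) = sigma^2 * (1 + sum_i theta_i^2).
  sum_i theta_i^2 = (-0.042)^2 = 0.001764.
  gamma(0) = 3 * (1 + 0.001764) = 3 * 1.001764 = 3.005292, which rounds to 3.0053.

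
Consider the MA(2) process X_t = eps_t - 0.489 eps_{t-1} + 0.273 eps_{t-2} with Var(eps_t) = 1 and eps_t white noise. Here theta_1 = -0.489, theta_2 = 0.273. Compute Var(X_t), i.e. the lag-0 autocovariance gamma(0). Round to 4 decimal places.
\gamma(0) = 1.3137

For an MA(q) process X_t = eps_t + sum_i theta_i eps_{t-i} with
Var(eps_t) = sigma^2, the variance is
  gamma(0) = sigma^2 * (1 + sum_i theta_i^2).
  sum_i theta_i^2 = (-0.489)^2 + (0.273)^2 = 0.239121 + 0.074529 = 0.31365.
  gamma(0) = 1 * (1 + 0.31365) = 1 * 1.31365 = 1.31365, which rounds to 1.3137.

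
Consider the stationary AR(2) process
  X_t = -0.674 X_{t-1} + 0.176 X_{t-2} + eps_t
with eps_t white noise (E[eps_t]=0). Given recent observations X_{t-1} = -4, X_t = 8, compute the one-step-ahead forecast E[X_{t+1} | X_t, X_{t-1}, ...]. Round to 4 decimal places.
E[X_{t+1} \mid \mathcal F_t] = -6.0960

For an AR(p) model X_t = c + sum_i phi_i X_{t-i} + eps_t, the
one-step-ahead conditional mean is
  E[X_{t+1} | X_t, ...] = c + sum_i phi_i X_{t+1-i}.
Substitute known values:
  E[X_{t+1} | ...] = (-0.674) * (8) + (0.176) * (-4)
                   = -6.0960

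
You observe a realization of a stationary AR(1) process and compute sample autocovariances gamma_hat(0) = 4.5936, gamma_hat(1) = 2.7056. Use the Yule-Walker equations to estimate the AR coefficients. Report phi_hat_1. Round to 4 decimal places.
\hat\phi_{1} = 0.5890

The Yule-Walker equations for an AR(p) process read, in matrix form,
  Gamma_p phi = r_p,   with   (Gamma_p)_{ij} = gamma(|i - j|),
                       (r_p)_i = gamma(i),   i,j = 1..p.
Substitute the sample gammas (Toeplitz matrix and right-hand side of size 1):
  Gamma_p = [[4.5936]]
  r_p     = [2.7056]
With p = 1 this is the single equation gamma(0) phi_1 = gamma(1):
  phi_hat_1 = gamma(1) / gamma(0) = 2.7056 / 4.5936 = 0.5890.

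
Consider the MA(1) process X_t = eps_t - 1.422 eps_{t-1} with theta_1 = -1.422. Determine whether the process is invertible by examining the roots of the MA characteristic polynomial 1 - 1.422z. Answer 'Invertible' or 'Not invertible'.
\text{Not invertible}

The MA(q) characteristic polynomial is P(z) = 1 - 1.422z.
Invertibility requires all roots to lie outside the unit circle, i.e. |z| > 1 for every root.
This is linear in z: 1 + (-1.422) z = 0  =>  z = -1/(-1.422) = 0.703235,  |z| = 0.703235.
Moduli of all roots: 0.7032.
All moduli strictly greater than 1? No.
Verdict: Not invertible.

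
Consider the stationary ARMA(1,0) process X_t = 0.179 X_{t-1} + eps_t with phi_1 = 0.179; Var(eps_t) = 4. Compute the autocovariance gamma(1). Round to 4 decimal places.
\gamma(1) = 0.7397

Multiply the model equation by X_{t-k} and take expectations. With theta_0 = psi_0 = 1 and psi_j the MA(infinity) weights, this gives
  gamma(k) - sum_i phi_i gamma(k-i) = c_k,
  c_k = sigma^2 * sum_{j=k..q} theta_j psi_{j-k}   (c_k = 0 for k > q),
using gamma(-m) = gamma(m).
Pure AR (q = 0): c_0 = sigma^2 = 4, c_k = 0 for k >= 1.
Equations for k = 0 and k = 1 (AR order 1):
  gamma(0) = phi_1 gamma(1) + c_0
  gamma(1) = phi_1 gamma(0) + c_1
Substituting the second into the first: gamma(0) (1 - phi_1^2) = c_0 + phi_1 c_1, so
  gamma(0) = c_0 / (1 - phi_1^2) = 4 / (1 - (0.179)^2) = 4 / 0.967959 = 4.132406.
  gamma(1) = phi_1 gamma(0) = (0.179)(4.132406) = 0.739701.
Therefore gamma(1) = 0.7397 (to 4 decimal places).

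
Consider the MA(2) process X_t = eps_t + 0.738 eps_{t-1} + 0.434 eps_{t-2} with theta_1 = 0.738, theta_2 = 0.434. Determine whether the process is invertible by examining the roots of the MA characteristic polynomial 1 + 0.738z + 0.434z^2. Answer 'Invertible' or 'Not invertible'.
\text{Invertible}

The MA(q) characteristic polynomial is P(z) = 1 + 0.738z + 0.434z^2.
Invertibility requires all roots to lie outside the unit circle, i.e. |z| > 1 for every root.
Set 1 + (0.738) z + (0.434) z^2 = 0, i.e. a z^2 + b z + c = 0 with a = 0.434, b = 0.738, c = 1.
Discriminant D = b^2 - 4ac = (0.738)^2 - 4*(0.434)*1 = 0.544644 - (1.736) = -1.191356.
D < 0, so the roots are the complex-conjugate pair z = (-b +/- i sqrt(-D)) / (2a) = -0.8502 +/- 1.2575i.
For a conjugate pair |z|^2 = z * conj(z) = (product of roots) = c/a = 1/(0.434) = 2.304147, so |z| = sqrt(2.304147) = 1.5179 for both roots.
Moduli of all roots: 1.5179, 1.5179.
All moduli strictly greater than 1? Yes.
Verdict: Invertible.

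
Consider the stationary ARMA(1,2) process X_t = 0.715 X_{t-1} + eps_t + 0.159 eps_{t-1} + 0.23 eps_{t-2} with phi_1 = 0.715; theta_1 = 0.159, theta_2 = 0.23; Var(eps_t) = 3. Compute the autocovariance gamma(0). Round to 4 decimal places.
\gamma(0) = 9.7776

Multiply the model equation by X_{t-k} and take expectations. With theta_0 = psi_0 = 1 and psi_j the MA(infinity) weights, this gives
  gamma(k) - sum_i phi_i gamma(k-i) = c_k,
  c_k = sigma^2 * sum_{j=k..q} theta_j psi_{j-k}   (c_k = 0 for k > q),
using gamma(-m) = gamma(m).
psi-weights needed (psi_j = theta_j + sum_i phi_i psi_{j-i}):
  psi_1 = theta_1 + phi_1 = 0.159 + (0.715) = 0.874
  psi_2 = theta_2 + phi_1 psi_1 = 0.23 + (0.715)(0.874) = 0.85491
Right-hand sides:
  c_0 = sigma^2 (1 + theta_1 psi_1 + theta_2 psi_2) = 3 * (1 + (0.159)(0.874) + (0.23)(0.85491)) = 3 * 1.335595 = 4.006786
  c_1 = sigma^2 (theta_1 + theta_2 psi_1) = 3 * (0.159 + (0.23)(0.874)) = 1.08006
  c_2 = sigma^2 theta_2 = 3 * (0.23) = 0.69
Equations for k = 0 and k = 1 (AR order 1):
  gamma(0) = phi_1 gamma(1) + c_0
  gamma(1) = phi_1 gamma(0) + c_1
Substituting the second into the first: gamma(0) (1 - phi_1^2) = c_0 + phi_1 c_1, so
  gamma(0) = (c_0 + phi_1 c_1) / (1 - phi_1^2) = (4.006786 + (0.715)(1.08006)) / (1 - (0.715)^2) = 4.779029 / 0.488775 = 9.777564.
Therefore gamma(0) = 9.7776 (to 4 decimal places).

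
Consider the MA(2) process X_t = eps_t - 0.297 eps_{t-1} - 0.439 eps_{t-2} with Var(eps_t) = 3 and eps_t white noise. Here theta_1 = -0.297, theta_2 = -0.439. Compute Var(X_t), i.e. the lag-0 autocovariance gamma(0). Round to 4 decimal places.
\gamma(0) = 3.8428

For an MA(q) process X_t = eps_t + sum_i theta_i eps_{t-i} with
Var(eps_t) = sigma^2, the variance is
  gamma(0) = sigma^2 * (1 + sum_i theta_i^2).
  sum_i theta_i^2 = (-0.297)^2 + (-0.439)^2 = 0.088209 + 0.192721 = 0.28093.
  gamma(0) = 3 * (1 + 0.28093) = 3 * 1.28093 = 3.84279, which rounds to 3.8428.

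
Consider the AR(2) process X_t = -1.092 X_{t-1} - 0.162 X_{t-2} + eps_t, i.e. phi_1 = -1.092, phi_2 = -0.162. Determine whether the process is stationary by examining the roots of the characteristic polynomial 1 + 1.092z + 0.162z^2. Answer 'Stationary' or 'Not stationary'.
\text{Stationary}

The AR(p) characteristic polynomial is P(z) = 1 + 1.092z + 0.162z^2.
Stationarity requires all roots to lie outside the unit circle, i.e. |z| > 1 for every root.
Set 1 + (1.092) z + (0.162) z^2 = 0, i.e. a z^2 + b z + c = 0 with a = 0.162, b = 1.092, c = 1.
Discriminant D = b^2 - 4ac = (1.092)^2 - 4*(0.162)*1 = 1.192464 - (0.648) = 0.544464.
D >= 0, so the roots are real: z = (-b +/- sqrt(D)) / (2a) = (-1.092 +/- 0.737878) / (0.324).
  z_1 = (-1.092 + 0.737878) / (0.324) = -1.093,   |z_1| = 1.093.
  z_2 = (-1.092 - 0.737878) / (0.324) = -5.6478,   |z_2| = 5.6478.
Moduli of all roots: 1.0930, 5.6478.
All moduli strictly greater than 1? Yes.
Verdict: Stationary.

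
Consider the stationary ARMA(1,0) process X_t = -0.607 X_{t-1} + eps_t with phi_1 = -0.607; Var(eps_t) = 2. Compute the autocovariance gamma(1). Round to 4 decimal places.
\gamma(1) = -1.9223

Multiply the model equation by X_{t-k} and take expectations. With theta_0 = psi_0 = 1 and psi_j the MA(infinity) weights, this gives
  gamma(k) - sum_i phi_i gamma(k-i) = c_k,
  c_k = sigma^2 * sum_{j=k..q} theta_j psi_{j-k}   (c_k = 0 for k > q),
using gamma(-m) = gamma(m).
Pure AR (q = 0): c_0 = sigma^2 = 2, c_k = 0 for k >= 1.
Equations for k = 0 and k = 1 (AR order 1):
  gamma(0) = phi_1 gamma(1) + c_0
  gamma(1) = phi_1 gamma(0) + c_1
Substituting the second into the first: gamma(0) (1 - phi_1^2) = c_0 + phi_1 c_1, so
  gamma(0) = c_0 / (1 - phi_1^2) = 2 / (1 - (-0.607)^2) = 2 / 0.631551 = 3.166807.
  gamma(1) = phi_1 gamma(0) = (-0.607)(3.166807) = -1.922252.
Therefore gamma(1) = -1.9223 (to 4 decimal places).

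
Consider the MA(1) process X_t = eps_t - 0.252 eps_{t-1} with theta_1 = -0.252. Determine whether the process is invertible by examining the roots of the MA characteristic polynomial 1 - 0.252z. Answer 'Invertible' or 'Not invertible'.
\text{Invertible}

The MA(q) characteristic polynomial is P(z) = 1 - 0.252z.
Invertibility requires all roots to lie outside the unit circle, i.e. |z| > 1 for every root.
This is linear in z: 1 + (-0.252) z = 0  =>  z = -1/(-0.252) = 3.968254,  |z| = 3.968254.
Moduli of all roots: 3.9683.
All moduli strictly greater than 1? Yes.
Verdict: Invertible.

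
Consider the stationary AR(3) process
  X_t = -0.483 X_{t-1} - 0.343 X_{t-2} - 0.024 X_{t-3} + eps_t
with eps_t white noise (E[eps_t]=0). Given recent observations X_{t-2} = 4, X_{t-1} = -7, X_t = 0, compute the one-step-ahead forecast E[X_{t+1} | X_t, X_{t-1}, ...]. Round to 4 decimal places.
E[X_{t+1} \mid \mathcal F_t] = 2.3050

For an AR(p) model X_t = c + sum_i phi_i X_{t-i} + eps_t, the
one-step-ahead conditional mean is
  E[X_{t+1} | X_t, ...] = c + sum_i phi_i X_{t+1-i}.
Substitute known values:
  E[X_{t+1} | ...] = (-0.483) * (0) + (-0.343) * (-7) + (-0.024) * (4)
                   = 2.3050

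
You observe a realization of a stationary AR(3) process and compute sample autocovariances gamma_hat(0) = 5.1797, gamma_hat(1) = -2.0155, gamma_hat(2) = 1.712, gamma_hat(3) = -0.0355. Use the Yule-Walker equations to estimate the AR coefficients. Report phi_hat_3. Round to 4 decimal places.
\hat\phi_{3} = 0.2180

The Yule-Walker equations for an AR(p) process read, in matrix form,
  Gamma_p phi = r_p,   with   (Gamma_p)_{ij} = gamma(|i - j|),
                       (r_p)_i = gamma(i),   i,j = 1..p.
Substitute the sample gammas (Toeplitz matrix and right-hand side of size 3):
  Gamma_p = [[5.1797, -2.0155, 1.712], [-2.0155, 5.1797, -2.0155], [1.712, -2.0155, 5.1797]]
  r_p     = [-2.0155, 1.712, -0.0355]
Written out (R1..R3):
  (R1) 5.1797 phi_1 - 2.0155 phi_2 + 1.712 phi_3 = -2.0155
  (R2) -2.0155 phi_1 + 5.1797 phi_2 - 2.0155 phi_3 = 1.712
  (R3) 1.712 phi_1 - 2.0155 phi_2 + 5.1797 phi_3 = -0.0355
Gaussian elimination:
  R2 <- R2 - (-2.0155/5.1797) R1 = R2 - (-0.389115) R1:  4.395438 phi_2 - 1.349335 phi_3 = 0.927738
  R3 <- R3 - (1.712/5.1797) R1 = R3 - (0.330521) R1:  -1.349335 phi_2 + 4.613848 phi_3 = 0.630665
  R3 <- R3 - (-1.349335/4.395438) R2 = R3 - (-0.306985) R2:  4.199622 phi_3 = 0.915467
Back-substitution:
  phi_hat_3 = 0.915467 / 4.199622 = 0.217988
  phi_hat_2 = (0.927738 - (-1.349335)(0.217988)) / 4.395438 = 0.277988
  phi_hat_1 = (-2.0155 - (-2.0155)(0.277988) - (1.712)(0.217988)) / 5.1797 = -0.352996
So phi_hat = [-0.3530, 0.2780, 0.2180].
Therefore phi_hat_3 = 0.2180.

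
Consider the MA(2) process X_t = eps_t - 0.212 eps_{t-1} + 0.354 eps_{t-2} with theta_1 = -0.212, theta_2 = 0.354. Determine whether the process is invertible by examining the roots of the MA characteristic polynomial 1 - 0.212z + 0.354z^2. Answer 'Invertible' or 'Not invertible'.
\text{Invertible}

The MA(q) characteristic polynomial is P(z) = 1 - 0.212z + 0.354z^2.
Invertibility requires all roots to lie outside the unit circle, i.e. |z| > 1 for every root.
Set 1 + (-0.212) z + (0.354) z^2 = 0, i.e. a z^2 + b z + c = 0 with a = 0.354, b = -0.212, c = 1.
Discriminant D = b^2 - 4ac = (-0.212)^2 - 4*(0.354)*1 = 0.044944 - (1.416) = -1.371056.
D < 0, so the roots are the complex-conjugate pair z = (-b +/- i sqrt(-D)) / (2a) = 0.2994 +/- 1.6538i.
For a conjugate pair |z|^2 = z * conj(z) = (product of roots) = c/a = 1/(0.354) = 2.824859, so |z| = sqrt(2.824859) = 1.6807 for both roots.
Moduli of all roots: 1.6807, 1.6807.
All moduli strictly greater than 1? Yes.
Verdict: Invertible.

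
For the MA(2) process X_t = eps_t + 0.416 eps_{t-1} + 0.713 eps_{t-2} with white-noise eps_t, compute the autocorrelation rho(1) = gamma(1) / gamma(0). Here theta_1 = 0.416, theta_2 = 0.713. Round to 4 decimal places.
\rho(1) = 0.4238

For an MA(q) process with theta_0 = 1, the autocovariance is
  gamma(k) = sigma^2 * sum_{i=0..q-k} theta_i * theta_{i+k},
and rho(k) = gamma(k) / gamma(0). Sigma^2 cancels.
  numerator   = (1)*(0.416) + (0.416)*(0.713) = 0.712608.
  denominator = (1)^2 + (0.416)^2 + (0.713)^2 = 1.681425.
  rho(1) = 0.712608 / 1.681425 = 0.4238.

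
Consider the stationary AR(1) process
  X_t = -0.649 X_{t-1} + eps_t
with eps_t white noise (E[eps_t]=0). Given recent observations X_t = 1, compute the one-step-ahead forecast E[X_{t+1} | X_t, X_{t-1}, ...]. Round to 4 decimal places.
E[X_{t+1} \mid \mathcal F_t] = -0.6490

For an AR(p) model X_t = c + sum_i phi_i X_{t-i} + eps_t, the
one-step-ahead conditional mean is
  E[X_{t+1} | X_t, ...] = c + sum_i phi_i X_{t+1-i}.
Substitute known values:
  E[X_{t+1} | ...] = (-0.649) * (1)
                   = -0.6490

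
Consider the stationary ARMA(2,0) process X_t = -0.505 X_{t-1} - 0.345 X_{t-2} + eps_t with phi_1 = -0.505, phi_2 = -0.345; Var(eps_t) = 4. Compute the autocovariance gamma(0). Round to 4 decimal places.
\gamma(0) = 5.2855

Multiply the model equation by X_{t-k} and take expectations. With theta_0 = psi_0 = 1 and psi_j the MA(infinity) weights, this gives
  gamma(k) - sum_i phi_i gamma(k-i) = c_k,
  c_k = sigma^2 * sum_{j=k..q} theta_j psi_{j-k}   (c_k = 0 for k > q),
using gamma(-m) = gamma(m).
Pure AR (q = 0): c_0 = sigma^2 = 4, c_k = 0 for k >= 1.
Equations for k = 0, 1, 2 (AR order 2, c_2 = 0):
  (E0) gamma(0) = phi_1 gamma(1) + phi_2 gamma(2) + c_0
  (E1) gamma(1) = phi_1 gamma(0) + phi_2 gamma(1) + c_1
  (E2) gamma(2) = phi_1 gamma(1) + phi_2 gamma(0)
From (E1): gamma(1) = A gamma(0) + B with
  A = phi_1 / (1 - phi_2) = -0.505 / 1.345 = -0.375465,   B = c_1 / (1 - phi_2) = 0 / 1.345 = 0.
Insert (E2) into (E0): gamma(0) (1 - phi_2^2) = phi_1 (1 + phi_2) gamma(1) + c_0.
  phi_1 (1 + phi_2) = (-0.505)(0.655) = -0.330775,   1 - phi_2^2 = 0.880975.
Replace gamma(1) by A gamma(0) + B and collect gamma(0):
  gamma(0) [0.880975 - (-0.330775)(-0.375465)] = c_0 = 4
  gamma(0) * 0.756781 = 4
  gamma(0) = 4 / 0.756781 = 5.285547.
Therefore gamma(0) = 5.2855 (to 4 decimal places).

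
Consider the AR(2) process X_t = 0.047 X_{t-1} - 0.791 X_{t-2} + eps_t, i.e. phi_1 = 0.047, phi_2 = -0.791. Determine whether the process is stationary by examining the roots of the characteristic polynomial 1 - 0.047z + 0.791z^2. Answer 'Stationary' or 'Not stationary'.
\text{Stationary}

The AR(p) characteristic polynomial is P(z) = 1 - 0.047z + 0.791z^2.
Stationarity requires all roots to lie outside the unit circle, i.e. |z| > 1 for every root.
Set 1 + (-0.047) z + (0.791) z^2 = 0, i.e. a z^2 + b z + c = 0 with a = 0.791, b = -0.047, c = 1.
Discriminant D = b^2 - 4ac = (-0.047)^2 - 4*(0.791)*1 = 0.002209 - (3.164) = -3.161791.
D < 0, so the roots are the complex-conjugate pair z = (-b +/- i sqrt(-D)) / (2a) = 0.0297 +/- 1.124i.
For a conjugate pair |z|^2 = z * conj(z) = (product of roots) = c/a = 1/(0.791) = 1.264223, so |z| = sqrt(1.264223) = 1.1244 for both roots.
Moduli of all roots: 1.1244, 1.1244.
All moduli strictly greater than 1? Yes.
Verdict: Stationary.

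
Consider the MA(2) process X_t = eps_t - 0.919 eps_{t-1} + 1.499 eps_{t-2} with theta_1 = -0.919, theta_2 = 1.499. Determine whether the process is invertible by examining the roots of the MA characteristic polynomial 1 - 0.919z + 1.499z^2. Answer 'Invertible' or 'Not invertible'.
\text{Not invertible}

The MA(q) characteristic polynomial is P(z) = 1 - 0.919z + 1.499z^2.
Invertibility requires all roots to lie outside the unit circle, i.e. |z| > 1 for every root.
Set 1 + (-0.919) z + (1.499) z^2 = 0, i.e. a z^2 + b z + c = 0 with a = 1.499, b = -0.919, c = 1.
Discriminant D = b^2 - 4ac = (-0.919)^2 - 4*(1.499)*1 = 0.844561 - (5.996) = -5.151439.
D < 0, so the roots are the complex-conjugate pair z = (-b +/- i sqrt(-D)) / (2a) = 0.3065 +/- 0.7571i.
For a conjugate pair |z|^2 = z * conj(z) = (product of roots) = c/a = 1/(1.499) = 0.667111, so |z| = sqrt(0.667111) = 0.8168 for both roots.
Moduli of all roots: 0.8168, 0.8168.
All moduli strictly greater than 1? No.
Verdict: Not invertible.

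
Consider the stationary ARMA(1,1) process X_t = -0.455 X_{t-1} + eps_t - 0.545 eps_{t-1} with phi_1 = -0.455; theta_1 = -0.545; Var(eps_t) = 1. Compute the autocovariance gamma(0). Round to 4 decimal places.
\gamma(0) = 2.2611

Multiply the model equation by X_{t-k} and take expectations. With theta_0 = psi_0 = 1 and psi_j the MA(infinity) weights, this gives
  gamma(k) - sum_i phi_i gamma(k-i) = c_k,
  c_k = sigma^2 * sum_{j=k..q} theta_j psi_{j-k}   (c_k = 0 for k > q),
using gamma(-m) = gamma(m).
psi-weights needed (psi_j = theta_j + sum_i phi_i psi_{j-i}):
  psi_1 = theta_1 + phi_1 = -0.545 + (-0.455) = -1
Right-hand sides:
  c_0 = sigma^2 (1 + theta_1 psi_1) = 1 * (1 + (-0.545)(-1)) = 1 * 1.545 = 1.545
  c_1 = sigma^2 theta_1 = 1 * (-0.545) = -0.545
  c_2 = 0
Equations for k = 0 and k = 1 (AR order 1):
  gamma(0) = phi_1 gamma(1) + c_0
  gamma(1) = phi_1 gamma(0) + c_1
Substituting the second into the first: gamma(0) (1 - phi_1^2) = c_0 + phi_1 c_1, so
  gamma(0) = (c_0 + phi_1 c_1) / (1 - phi_1^2) = (1.545 + (-0.455)(-0.545)) / (1 - (-0.455)^2) = 1.792975 / 0.792975 = 2.261074.
Therefore gamma(0) = 2.2611 (to 4 decimal places).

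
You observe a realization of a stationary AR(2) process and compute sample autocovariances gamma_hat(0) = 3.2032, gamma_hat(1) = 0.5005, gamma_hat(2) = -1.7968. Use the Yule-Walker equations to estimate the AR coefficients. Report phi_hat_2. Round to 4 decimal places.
\hat\phi_{2} = -0.6000

The Yule-Walker equations for an AR(p) process read, in matrix form,
  Gamma_p phi = r_p,   with   (Gamma_p)_{ij} = gamma(|i - j|),
                       (r_p)_i = gamma(i),   i,j = 1..p.
Substitute the sample gammas (Toeplitz matrix and right-hand side of size 2):
  Gamma_p = [[3.2032, 0.5005], [0.5005, 3.2032]]
  r_p     = [0.5005, -1.7968]
Written out:
  3.2032 phi_1 + 0.5005 phi_2 = 0.5005
  0.5005 phi_1 + 3.2032 phi_2 = -1.7968
Solve by Cramer's rule:
  det = gamma(0)^2 - gamma(1)^2 = (3.2032)^2 - (0.5005)^2 = 10.26049024 - 0.25050025 = 10.00998999
  phi_hat_1 = [gamma(1) gamma(0) - gamma(1) gamma(2)] / det = [(0.5005)(3.2032) - (0.5005)(-1.7968)] / 10.00998999 = 2.5025 / 10.00998999 = 0.25
  phi_hat_2 = [gamma(0) gamma(2) - gamma(1)^2] / det = [(3.2032)(-1.7968) - (0.5005)^2] / 10.00998999 = -6.00601001 / 10.00998999 = -0.6
So phi_hat = [0.2500, -0.6000].
Therefore phi_hat_2 = -0.6000.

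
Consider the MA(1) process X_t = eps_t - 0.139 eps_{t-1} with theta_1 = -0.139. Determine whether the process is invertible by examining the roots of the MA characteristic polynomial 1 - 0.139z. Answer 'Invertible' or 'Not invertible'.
\text{Invertible}

The MA(q) characteristic polynomial is P(z) = 1 - 0.139z.
Invertibility requires all roots to lie outside the unit circle, i.e. |z| > 1 for every root.
This is linear in z: 1 + (-0.139) z = 0  =>  z = -1/(-0.139) = 7.194245,  |z| = 7.194245.
Moduli of all roots: 7.1942.
All moduli strictly greater than 1? Yes.
Verdict: Invertible.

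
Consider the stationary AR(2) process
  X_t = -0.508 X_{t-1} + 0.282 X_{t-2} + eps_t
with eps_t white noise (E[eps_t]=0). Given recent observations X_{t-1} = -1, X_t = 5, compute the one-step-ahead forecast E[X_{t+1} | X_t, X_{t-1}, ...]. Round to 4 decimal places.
E[X_{t+1} \mid \mathcal F_t] = -2.8220

For an AR(p) model X_t = c + sum_i phi_i X_{t-i} + eps_t, the
one-step-ahead conditional mean is
  E[X_{t+1} | X_t, ...] = c + sum_i phi_i X_{t+1-i}.
Substitute known values:
  E[X_{t+1} | ...] = (-0.508) * (5) + (0.282) * (-1)
                   = -2.8220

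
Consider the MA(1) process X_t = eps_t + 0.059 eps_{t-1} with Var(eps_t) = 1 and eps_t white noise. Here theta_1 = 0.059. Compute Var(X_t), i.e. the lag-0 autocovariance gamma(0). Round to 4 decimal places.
\gamma(0) = 1.0035

For an MA(q) process X_t = eps_t + sum_i theta_i eps_{t-i} with
Var(eps_t) = sigma^2, the variance is
  gamma(0) = sigma^2 * (1 + sum_i theta_i^2).
  sum_i theta_i^2 = (0.059)^2 = 0.003481.
  gamma(0) = 1 * (1 + 0.003481) = 1 * 1.003481 = 1.003481, which rounds to 1.0035.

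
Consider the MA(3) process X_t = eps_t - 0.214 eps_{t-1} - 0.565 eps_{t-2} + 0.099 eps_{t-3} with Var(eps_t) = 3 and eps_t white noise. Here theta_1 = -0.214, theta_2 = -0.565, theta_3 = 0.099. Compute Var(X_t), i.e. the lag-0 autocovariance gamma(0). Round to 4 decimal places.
\gamma(0) = 4.1245

For an MA(q) process X_t = eps_t + sum_i theta_i eps_{t-i} with
Var(eps_t) = sigma^2, the variance is
  gamma(0) = sigma^2 * (1 + sum_i theta_i^2).
  sum_i theta_i^2 = (-0.214)^2 + (-0.565)^2 + (0.099)^2 = 0.045796 + 0.319225 + 0.009801 = 0.374822.
  gamma(0) = 3 * (1 + 0.374822) = 3 * 1.374822 = 4.124466, which rounds to 4.1245.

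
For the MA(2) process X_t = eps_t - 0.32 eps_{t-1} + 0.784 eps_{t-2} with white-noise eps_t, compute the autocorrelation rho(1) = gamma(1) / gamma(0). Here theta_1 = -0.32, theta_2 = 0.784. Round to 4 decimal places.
\rho(1) = -0.3325

For an MA(q) process with theta_0 = 1, the autocovariance is
  gamma(k) = sigma^2 * sum_{i=0..q-k} theta_i * theta_{i+k},
and rho(k) = gamma(k) / gamma(0). Sigma^2 cancels.
  numerator   = (1)*(-0.32) + (-0.32)*(0.784) = -0.57088.
  denominator = (1)^2 + (-0.32)^2 + (0.784)^2 = 1.717056.
  rho(1) = -0.57088 / 1.717056 = -0.3325.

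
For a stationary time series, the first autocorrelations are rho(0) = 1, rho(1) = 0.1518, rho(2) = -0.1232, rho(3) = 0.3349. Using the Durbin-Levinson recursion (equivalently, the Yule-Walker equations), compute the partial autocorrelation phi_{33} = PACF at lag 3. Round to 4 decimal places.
\phi_{33} = 0.3970

The PACF at lag k is phi_{kk}, the last component of the solution
to the Yule-Walker system G_k phi = r_k where
  (G_k)_{ij} = rho(|i - j|), (r_k)_i = rho(i), i,j = 1..k.
Equivalently, Durbin-Levinson gives phi_{kk} iteratively:
  phi_{11} = rho(1)
  phi_{kk} = [rho(k) - sum_{j=1..k-1} phi_{k-1,j} rho(k-j)]
            / [1 - sum_{j=1..k-1} phi_{k-1,j} rho(j)],
  phi_{k,j} = phi_{k-1,j} - phi_{kk} phi_{k-1,k-j},  j = 1..k-1.
Step k = 1:
  phi_11 = rho(1) = 0.1518.
Step k = 2:
  phi_22 = [rho(2) - phi_11 rho(1)] / [1 - phi_11 rho(1)] = [-0.1232 - (0.1518)(0.1518)] / [1 - (0.1518)(0.1518)]
         = -0.14624324 / 0.97695676 = -0.149693.
  Update: phi_21 = phi_11 - phi_22 phi_11 = 0.1518 - (-0.149693)(0.1518) = 0.174523.
Step k = 3:
  phi_33 = [rho(3) - phi_21 rho(2) - phi_22 rho(1)] / [1 - phi_21 rho(1) - phi_22 rho(2)]
    numerator   = 0.3349 - (0.174523)(-0.1232) - (-0.149693)(0.1518) = 0.37912462
    denominator = 1 - (0.174523)(0.1518) - (-0.149693)(-0.1232) = 0.95506522
  phi_33 = 0.37912462 / 0.95506522 = 0.397.
Therefore phi_{33} = 0.3970.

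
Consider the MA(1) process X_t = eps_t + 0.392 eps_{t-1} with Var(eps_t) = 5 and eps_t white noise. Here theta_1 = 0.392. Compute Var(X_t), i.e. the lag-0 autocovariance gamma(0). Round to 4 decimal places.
\gamma(0) = 5.7683

For an MA(q) process X_t = eps_t + sum_i theta_i eps_{t-i} with
Var(eps_t) = sigma^2, the variance is
  gamma(0) = sigma^2 * (1 + sum_i theta_i^2).
  sum_i theta_i^2 = (0.392)^2 = 0.153664.
  gamma(0) = 5 * (1 + 0.153664) = 5 * 1.153664 = 5.76832, which rounds to 5.7683.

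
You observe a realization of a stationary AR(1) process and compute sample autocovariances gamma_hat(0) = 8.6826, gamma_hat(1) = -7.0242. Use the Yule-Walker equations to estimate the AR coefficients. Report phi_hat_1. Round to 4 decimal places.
\hat\phi_{1} = -0.8090

The Yule-Walker equations for an AR(p) process read, in matrix form,
  Gamma_p phi = r_p,   with   (Gamma_p)_{ij} = gamma(|i - j|),
                       (r_p)_i = gamma(i),   i,j = 1..p.
Substitute the sample gammas (Toeplitz matrix and right-hand side of size 1):
  Gamma_p = [[8.6826]]
  r_p     = [-7.0242]
With p = 1 this is the single equation gamma(0) phi_1 = gamma(1):
  phi_hat_1 = gamma(1) / gamma(0) = -7.0242 / 8.6826 = -0.8090.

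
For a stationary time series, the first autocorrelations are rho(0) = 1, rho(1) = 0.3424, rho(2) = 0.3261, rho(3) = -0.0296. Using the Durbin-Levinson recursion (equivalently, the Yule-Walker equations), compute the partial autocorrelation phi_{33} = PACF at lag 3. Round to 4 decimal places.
\phi_{33} = -0.2350

The PACF at lag k is phi_{kk}, the last component of the solution
to the Yule-Walker system G_k phi = r_k where
  (G_k)_{ij} = rho(|i - j|), (r_k)_i = rho(i), i,j = 1..k.
Equivalently, Durbin-Levinson gives phi_{kk} iteratively:
  phi_{11} = rho(1)
  phi_{kk} = [rho(k) - sum_{j=1..k-1} phi_{k-1,j} rho(k-j)]
            / [1 - sum_{j=1..k-1} phi_{k-1,j} rho(j)],
  phi_{k,j} = phi_{k-1,j} - phi_{kk} phi_{k-1,k-j},  j = 1..k-1.
Step k = 1:
  phi_11 = rho(1) = 0.3424.
Step k = 2:
  phi_22 = [rho(2) - phi_11 rho(1)] / [1 - phi_11 rho(1)] = [0.3261 - (0.3424)(0.3424)] / [1 - (0.3424)(0.3424)]
         = 0.20886224 / 0.88276224 = 0.236601.
  Update: phi_21 = phi_11 - phi_22 phi_11 = 0.3424 - (0.236601)(0.3424) = 0.261388.
Step k = 3:
  phi_33 = [rho(3) - phi_21 rho(2) - phi_22 rho(1)] / [1 - phi_21 rho(1) - phi_22 rho(2)]
    numerator   = -0.0296 - (0.261388)(0.3261) - (0.236601)(0.3424) = -0.1958507
    denominator = 1 - (0.261388)(0.3424) - (0.236601)(0.3261) = 0.83334527
  phi_33 = -0.1958507 / 0.83334527 = -0.235.
Therefore phi_{33} = -0.2350.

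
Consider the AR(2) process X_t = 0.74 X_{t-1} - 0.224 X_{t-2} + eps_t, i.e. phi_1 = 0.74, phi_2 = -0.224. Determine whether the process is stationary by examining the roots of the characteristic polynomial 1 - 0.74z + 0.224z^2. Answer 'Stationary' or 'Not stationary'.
\text{Stationary}

The AR(p) characteristic polynomial is P(z) = 1 - 0.74z + 0.224z^2.
Stationarity requires all roots to lie outside the unit circle, i.e. |z| > 1 for every root.
Set 1 + (-0.74) z + (0.224) z^2 = 0, i.e. a z^2 + b z + c = 0 with a = 0.224, b = -0.74, c = 1.
Discriminant D = b^2 - 4ac = (-0.74)^2 - 4*(0.224)*1 = 0.5476 - (0.896) = -0.3484.
D < 0, so the roots are the complex-conjugate pair z = (-b +/- i sqrt(-D)) / (2a) = 1.6518 +/- 1.3175i.
For a conjugate pair |z|^2 = z * conj(z) = (product of roots) = c/a = 1/(0.224) = 4.464286, so |z| = sqrt(4.464286) = 2.1129 for both roots.
Moduli of all roots: 2.1129, 2.1129.
All moduli strictly greater than 1? Yes.
Verdict: Stationary.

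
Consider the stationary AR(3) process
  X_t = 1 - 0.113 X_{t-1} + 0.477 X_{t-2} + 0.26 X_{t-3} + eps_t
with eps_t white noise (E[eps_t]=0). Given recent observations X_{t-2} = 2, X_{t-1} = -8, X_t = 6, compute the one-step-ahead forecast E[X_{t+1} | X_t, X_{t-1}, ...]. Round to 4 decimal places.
E[X_{t+1} \mid \mathcal F_t] = -2.9740

For an AR(p) model X_t = c + sum_i phi_i X_{t-i} + eps_t, the
one-step-ahead conditional mean is
  E[X_{t+1} | X_t, ...] = c + sum_i phi_i X_{t+1-i}.
Substitute known values:
  E[X_{t+1} | ...] = 1 + (-0.113) * (6) + (0.477) * (-8) + (0.26) * (2)
                   = -2.9740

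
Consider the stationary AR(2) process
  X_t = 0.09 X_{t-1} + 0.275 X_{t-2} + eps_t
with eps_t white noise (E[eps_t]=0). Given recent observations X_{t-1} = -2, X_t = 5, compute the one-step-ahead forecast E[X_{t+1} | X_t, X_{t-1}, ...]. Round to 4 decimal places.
E[X_{t+1} \mid \mathcal F_t] = -0.1000

For an AR(p) model X_t = c + sum_i phi_i X_{t-i} + eps_t, the
one-step-ahead conditional mean is
  E[X_{t+1} | X_t, ...] = c + sum_i phi_i X_{t+1-i}.
Substitute known values:
  E[X_{t+1} | ...] = (0.09) * (5) + (0.275) * (-2)
                   = -0.1000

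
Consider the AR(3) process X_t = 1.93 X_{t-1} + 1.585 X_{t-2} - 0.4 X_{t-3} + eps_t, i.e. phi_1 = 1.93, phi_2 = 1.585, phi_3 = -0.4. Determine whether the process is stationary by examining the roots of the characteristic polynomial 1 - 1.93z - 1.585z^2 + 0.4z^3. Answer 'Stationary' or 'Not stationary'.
\text{Not stationary}

The AR(p) characteristic polynomial is P(z) = 1 - 1.93z - 1.585z^2 + 0.4z^3.
Stationarity requires all roots to lie outside the unit circle, i.e. |z| > 1 for every root.
Degree 3: look for a simple real root z0 first, then factor out (1 - z/z0) and solve the remaining quadratic.
Testing z0 = 0.4: P(0.4) = 1 + (-1.93)(0.4) + (-1.585)(0.4)^2 + (0.4)(0.4)^3
  = 1 + (-0.772) + (-0.2536) + (0.0256) = 0.  So z_0 = 0.4 is a root, |z_0| = 0.4.
Divide out the factor (1 - 2.5 z) = (1 - z/z0) (since 1/z0 = 2.5):
  P(z) = (1 - 2.5 z)(1 + (0.57) z + (-0.16) z^2)
  [check: z-coef 0.57 - (2.5) = -1.93; z^2-coef -0.16 - (2.5)(0.57) = -1.585; z^3-coef -(2.5)(-0.16) = 0.4.]
Remaining roots from the quadratic factor 1 + (0.57) z + (-0.16) z^2:
  Set 1 + (0.57) z + (-0.16) z^2 = 0, i.e. a z^2 + b z + c = 0 with a = -0.16, b = 0.57, c = 1.
  Discriminant D = b^2 - 4ac = (0.57)^2 - 4*(-0.16)*1 = 0.3249 - (-0.64) = 0.9649.
  D >= 0, so the roots are real: z = (-b +/- sqrt(D)) / (2a) = (-0.57 +/- 0.982293) / (-0.32).
    z_1 = (-0.57 + 0.982293) / (-0.32) = -1.2884,   |z_1| = 1.2884.
    z_2 = (-0.57 - 0.982293) / (-0.32) = 4.8509,   |z_2| = 4.8509.
Moduli of all roots: 0.4000, 1.2884, 4.8509.
All moduli strictly greater than 1? No.
Verdict: Not stationary.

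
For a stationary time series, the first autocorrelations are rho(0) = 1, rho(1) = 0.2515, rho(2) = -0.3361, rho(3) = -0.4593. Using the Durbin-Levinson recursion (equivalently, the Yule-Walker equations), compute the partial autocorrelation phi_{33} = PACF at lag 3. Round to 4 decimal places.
\phi_{33} = -0.3020

The PACF at lag k is phi_{kk}, the last component of the solution
to the Yule-Walker system G_k phi = r_k where
  (G_k)_{ij} = rho(|i - j|), (r_k)_i = rho(i), i,j = 1..k.
Equivalently, Durbin-Levinson gives phi_{kk} iteratively:
  phi_{11} = rho(1)
  phi_{kk} = [rho(k) - sum_{j=1..k-1} phi_{k-1,j} rho(k-j)]
            / [1 - sum_{j=1..k-1} phi_{k-1,j} rho(j)],
  phi_{k,j} = phi_{k-1,j} - phi_{kk} phi_{k-1,k-j},  j = 1..k-1.
Step k = 1:
  phi_11 = rho(1) = 0.2515.
Step k = 2:
  phi_22 = [rho(2) - phi_11 rho(1)] / [1 - phi_11 rho(1)] = [-0.3361 - (0.2515)(0.2515)] / [1 - (0.2515)(0.2515)]
         = -0.39935225 / 0.93674775 = -0.426318.
  Update: phi_21 = phi_11 - phi_22 phi_11 = 0.2515 - (-0.426318)(0.2515) = 0.358719.
Step k = 3:
  phi_33 = [rho(3) - phi_21 rho(2) - phi_22 rho(1)] / [1 - phi_21 rho(1) - phi_22 rho(2)]
    numerator   = -0.4593 - (0.358719)(-0.3361) - (-0.426318)(0.2515) = -0.23151564
    denominator = 1 - (0.358719)(0.2515) - (-0.426318)(-0.3361) = 0.76649677
  phi_33 = -0.23151564 / 0.76649677 = -0.302.
Therefore phi_{33} = -0.3020.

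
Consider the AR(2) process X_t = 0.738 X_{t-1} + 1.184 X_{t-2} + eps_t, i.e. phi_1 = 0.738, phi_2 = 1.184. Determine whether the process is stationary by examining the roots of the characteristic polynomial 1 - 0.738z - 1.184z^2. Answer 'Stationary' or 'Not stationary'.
\text{Not stationary}

The AR(p) characteristic polynomial is P(z) = 1 - 0.738z - 1.184z^2.
Stationarity requires all roots to lie outside the unit circle, i.e. |z| > 1 for every root.
Set 1 + (-0.738) z + (-1.184) z^2 = 0, i.e. a z^2 + b z + c = 0 with a = -1.184, b = -0.738, c = 1.
Discriminant D = b^2 - 4ac = (-0.738)^2 - 4*(-1.184)*1 = 0.544644 - (-4.736) = 5.280644.
D >= 0, so the roots are real: z = (-b +/- sqrt(D)) / (2a) = (0.738 +/- 2.297965) / (-2.368).
  z_1 = (0.738 + 2.297965) / (-2.368) = -1.2821,   |z_1| = 1.2821.
  z_2 = (0.738 - 2.297965) / (-2.368) = 0.6588,   |z_2| = 0.6588.
Moduli of all roots: 1.2821, 0.6588.
All moduli strictly greater than 1? No.
Verdict: Not stationary.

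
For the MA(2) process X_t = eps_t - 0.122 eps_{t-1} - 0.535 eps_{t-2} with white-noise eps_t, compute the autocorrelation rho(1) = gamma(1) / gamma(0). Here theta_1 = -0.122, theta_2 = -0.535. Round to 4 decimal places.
\rho(1) = -0.0436

For an MA(q) process with theta_0 = 1, the autocovariance is
  gamma(k) = sigma^2 * sum_{i=0..q-k} theta_i * theta_{i+k},
and rho(k) = gamma(k) / gamma(0). Sigma^2 cancels.
  numerator   = (1)*(-0.122) + (-0.122)*(-0.535) = -0.05673.
  denominator = (1)^2 + (-0.122)^2 + (-0.535)^2 = 1.301109.
  rho(1) = -0.05673 / 1.301109 = -0.0436.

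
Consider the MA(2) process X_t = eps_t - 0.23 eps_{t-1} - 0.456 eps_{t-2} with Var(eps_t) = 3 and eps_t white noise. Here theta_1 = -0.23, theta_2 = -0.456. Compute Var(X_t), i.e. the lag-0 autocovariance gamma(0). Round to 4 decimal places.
\gamma(0) = 3.7825

For an MA(q) process X_t = eps_t + sum_i theta_i eps_{t-i} with
Var(eps_t) = sigma^2, the variance is
  gamma(0) = sigma^2 * (1 + sum_i theta_i^2).
  sum_i theta_i^2 = (-0.23)^2 + (-0.456)^2 = 0.0529 + 0.207936 = 0.260836.
  gamma(0) = 3 * (1 + 0.260836) = 3 * 1.260836 = 3.782508, which rounds to 3.7825.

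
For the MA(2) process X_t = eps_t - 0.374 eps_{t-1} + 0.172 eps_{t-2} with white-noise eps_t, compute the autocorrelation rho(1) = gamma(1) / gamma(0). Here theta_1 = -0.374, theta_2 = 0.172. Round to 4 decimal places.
\rho(1) = -0.3748

For an MA(q) process with theta_0 = 1, the autocovariance is
  gamma(k) = sigma^2 * sum_{i=0..q-k} theta_i * theta_{i+k},
and rho(k) = gamma(k) / gamma(0). Sigma^2 cancels.
  numerator   = (1)*(-0.374) + (-0.374)*(0.172) = -0.438328.
  denominator = (1)^2 + (-0.374)^2 + (0.172)^2 = 1.16946.
  rho(1) = -0.438328 / 1.16946 = -0.3748.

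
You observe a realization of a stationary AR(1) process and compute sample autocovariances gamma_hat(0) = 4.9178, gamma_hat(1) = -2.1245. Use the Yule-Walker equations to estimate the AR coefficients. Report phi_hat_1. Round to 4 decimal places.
\hat\phi_{1} = -0.4320

The Yule-Walker equations for an AR(p) process read, in matrix form,
  Gamma_p phi = r_p,   with   (Gamma_p)_{ij} = gamma(|i - j|),
                       (r_p)_i = gamma(i),   i,j = 1..p.
Substitute the sample gammas (Toeplitz matrix and right-hand side of size 1):
  Gamma_p = [[4.9178]]
  r_p     = [-2.1245]
With p = 1 this is the single equation gamma(0) phi_1 = gamma(1):
  phi_hat_1 = gamma(1) / gamma(0) = -2.1245 / 4.9178 = -0.4320.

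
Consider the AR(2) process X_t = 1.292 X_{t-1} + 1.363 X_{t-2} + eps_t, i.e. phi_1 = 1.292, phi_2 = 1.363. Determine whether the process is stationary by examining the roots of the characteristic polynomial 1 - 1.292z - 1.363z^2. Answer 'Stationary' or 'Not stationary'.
\text{Not stationary}

The AR(p) characteristic polynomial is P(z) = 1 - 1.292z - 1.363z^2.
Stationarity requires all roots to lie outside the unit circle, i.e. |z| > 1 for every root.
Set 1 + (-1.292) z + (-1.363) z^2 = 0, i.e. a z^2 + b z + c = 0 with a = -1.363, b = -1.292, c = 1.
Discriminant D = b^2 - 4ac = (-1.292)^2 - 4*(-1.363)*1 = 1.669264 - (-5.452) = 7.121264.
D >= 0, so the roots are real: z = (-b +/- sqrt(D)) / (2a) = (1.292 +/- 2.66857) / (-2.726).
  z_1 = (1.292 + 2.66857) / (-2.726) = -1.4529,   |z_1| = 1.4529.
  z_2 = (1.292 - 2.66857) / (-2.726) = 0.505,   |z_2| = 0.505.
Moduli of all roots: 1.4529, 0.5050.
All moduli strictly greater than 1? No.
Verdict: Not stationary.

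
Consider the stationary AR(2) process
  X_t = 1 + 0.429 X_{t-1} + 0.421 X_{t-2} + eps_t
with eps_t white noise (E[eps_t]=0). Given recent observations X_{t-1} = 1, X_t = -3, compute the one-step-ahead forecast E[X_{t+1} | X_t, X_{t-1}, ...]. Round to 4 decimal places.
E[X_{t+1} \mid \mathcal F_t] = 0.1340

For an AR(p) model X_t = c + sum_i phi_i X_{t-i} + eps_t, the
one-step-ahead conditional mean is
  E[X_{t+1} | X_t, ...] = c + sum_i phi_i X_{t+1-i}.
Substitute known values:
  E[X_{t+1} | ...] = 1 + (0.429) * (-3) + (0.421) * (1)
                   = 0.1340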